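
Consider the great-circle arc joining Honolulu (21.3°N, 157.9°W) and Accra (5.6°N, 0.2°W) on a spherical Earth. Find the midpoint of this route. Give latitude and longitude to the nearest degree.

≈ 51°N, 70°W

Write both endpoints as unit vectors p₁, p₂ with components (cos φ cos λ, cos φ sin λ, sin φ).
The central angle between the endpoints is δ = arccos(p₁·p₂) ≈ 2.536 rad (145.3°).
Interpolate at f = 1/2 with slerp weights a = sin((1−f)δ)/sin δ ≈ 1.678, b = sin(fδ)/sin δ ≈ 1.678.
p = a·p₁ + b·p₂ ≈ (0.221, -0.594, 0.773); φ = arcsin(p_z) ≈ 50.65°, λ = atan2(p_y, p_x) ≈ -69.55°.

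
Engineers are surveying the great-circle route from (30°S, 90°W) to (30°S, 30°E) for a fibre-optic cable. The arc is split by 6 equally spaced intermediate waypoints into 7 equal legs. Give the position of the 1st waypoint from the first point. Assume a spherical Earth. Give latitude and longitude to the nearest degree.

≈ (38°S, 77°W)

Write both endpoints as unit vectors p₁, p₂ with components (cos φ cos λ, cos φ sin λ, sin φ).
The central angle between the endpoints is δ = arccos(p₁·p₂) ≈ 1.696 rad (97.2°).
Interpolate at f = 1/7 with slerp weights a = sin((1−f)δ)/sin δ ≈ 1.001, b = sin(fδ)/sin δ ≈ 0.242.
p = a·p₁ + b·p₂ ≈ (0.181, -0.762, -0.621); φ = arcsin(p_z) ≈ -38.42°, λ = atan2(p_y, p_x) ≈ -76.61°.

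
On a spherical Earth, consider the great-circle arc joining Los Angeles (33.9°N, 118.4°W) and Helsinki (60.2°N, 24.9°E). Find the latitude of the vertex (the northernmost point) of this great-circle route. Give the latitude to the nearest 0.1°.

≈ 75.6°N

The great circle lies in the plane with unit normal n̂ = (p₁ × p₂)/|p₁ × p₂|.
Here n̂_z ≈ +0.249; the vertex latitude is φ_max = arccos|n̂_z| ≈ 75.6°.
Check via Clairaut: cos φ_max = |cos φ₁| · sin C = cos(33.9°)·sin(17.5°) ≈ 0.249, again giving ≈ 75.6°.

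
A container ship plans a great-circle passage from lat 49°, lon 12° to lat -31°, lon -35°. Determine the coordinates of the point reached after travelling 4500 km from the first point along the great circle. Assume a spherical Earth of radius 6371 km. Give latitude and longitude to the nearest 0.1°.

From cos δ = sin φ₁ sin φ₂ + cos φ₁ cos φ₂ cos Δλ, the central angle is δ ≈ 1.576 rad (90.3°). The total great-circle distance is δ·R ≈ 1.576 × 6371 ≈ 10041 km, so the target fraction is f = 4500/10041 ≈ 0.448.
Interpolate at f ≈ 0.448 with slerp weights a = sin((1−f)δ)/sin δ ≈ 0.764, b = sin(fδ)/sin δ ≈ 0.649.
p = a·p₁ + b·p₂ ≈ (0.946, -0.215, 0.242); φ = arcsin(p_z) ≈ 14.03°, λ = atan2(p_y, p_x) ≈ -12.80°.

≈ lat 14.0°, lon -12.8°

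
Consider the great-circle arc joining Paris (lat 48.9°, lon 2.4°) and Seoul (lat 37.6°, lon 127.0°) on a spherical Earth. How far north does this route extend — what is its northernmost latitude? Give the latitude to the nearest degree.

The great circle lies in the plane with unit normal n̂ = (p₁ × p₂)/|p₁ × p₂|.
Here n̂_z ≈ +0.435; the vertex latitude is φ_max = arccos|n̂_z| ≈ 64.2°.

≈ 64°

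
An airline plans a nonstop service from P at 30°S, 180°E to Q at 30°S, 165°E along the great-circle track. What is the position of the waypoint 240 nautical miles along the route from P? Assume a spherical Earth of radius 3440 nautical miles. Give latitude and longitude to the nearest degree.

≈ 30°S, 175°E

Write both endpoints as unit vectors p₁, p₂ with components (cos φ cos λ, cos φ sin λ, sin φ).
The central angle between the endpoints is δ = arccos(p₁·p₂) ≈ 0.227 rad (13.0°). The total great-circle distance is δ·R ≈ 0.227 × 3440 ≈ 779 nmi, so the target fraction is f = 240/779 ≈ 0.308.
Interpolate at f ≈ 0.308 with slerp weights a = sin((1−f)δ)/sin δ ≈ 0.695, b = sin(fδ)/sin δ ≈ 0.310.
p = a·p₁ + b·p₂ ≈ (-0.862, 0.070, -0.503); φ = arcsin(p_z) ≈ -30.18°, λ = atan2(p_y, p_x) ≈ 175.38°.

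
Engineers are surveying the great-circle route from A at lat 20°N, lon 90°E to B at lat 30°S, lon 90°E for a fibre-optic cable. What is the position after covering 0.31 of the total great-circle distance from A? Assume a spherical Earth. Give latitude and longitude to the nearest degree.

Convert each endpoint to a unit vector on the sphere (x = cos φ cos λ, y = cos φ sin λ, z = sin φ).
The central angle between the endpoints is δ = arccos(p₁·p₂) ≈ 0.873 rad (50.0°).
Interpolate at f = 0.31 with slerp weights a = sin((1−f)δ)/sin δ ≈ 0.739, b = sin(fδ)/sin δ ≈ 0.349.
p = a·p₁ + b·p₂ ≈ (0.000, 0.997, 0.078); φ = arcsin(p_z) ≈ 4.50°, λ = atan2(p_y, p_x) ≈ 90.00°.

≈ lat 5°N, lon 90°E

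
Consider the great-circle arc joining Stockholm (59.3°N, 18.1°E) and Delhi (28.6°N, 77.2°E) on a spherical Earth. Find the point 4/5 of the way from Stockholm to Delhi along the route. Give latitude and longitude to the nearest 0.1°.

≈ 36.6°N, 70.1°E

Convert each endpoint to a unit vector on the sphere (x = cos φ cos λ, y = cos φ sin λ, z = sin φ).
The central angle between the endpoints is δ = arccos(p₁·p₂) ≈ 0.874 rad (50.1°).
Interpolate at f = 4/5 with slerp weights a = sin((1−f)δ)/sin δ ≈ 0.227, b = sin(fδ)/sin δ ≈ 0.839.
p = a·p₁ + b·p₂ ≈ (0.273, 0.754, 0.597); φ = arcsin(p_z) ≈ 36.64°, λ = atan2(p_y, p_x) ≈ 70.09°.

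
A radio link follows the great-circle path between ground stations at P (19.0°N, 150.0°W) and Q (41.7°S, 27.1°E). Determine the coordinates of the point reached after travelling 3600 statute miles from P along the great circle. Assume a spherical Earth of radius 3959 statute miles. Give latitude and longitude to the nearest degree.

≈ (33°S, 145°W)

Write both endpoints as unit vectors p₁, p₂ with components (cos φ cos λ, cos φ sin λ, sin φ).
The central angle between the endpoints is δ = arccos(p₁·p₂) ≈ 2.743 rad (157.2°). The total great-circle distance is δ·R ≈ 2.743 × 3959 ≈ 10860 mi, so the target fraction is f = 3600/10860 ≈ 0.331.
Interpolate at f ≈ 0.331 with slerp weights a = sin((1−f)δ)/sin δ ≈ 2.488, b = sin(fδ)/sin δ ≈ 2.033.
p = a·p₁ + b·p₂ ≈ (-0.686, -0.485, -0.543); φ = arcsin(p_z) ≈ -32.86°, λ = atan2(p_y, p_x) ≈ -144.75°.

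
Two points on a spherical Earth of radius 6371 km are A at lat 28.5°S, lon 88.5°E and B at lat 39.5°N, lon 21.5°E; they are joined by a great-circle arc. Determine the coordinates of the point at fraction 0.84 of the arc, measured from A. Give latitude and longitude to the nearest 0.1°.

The haversine formula gives a central angle δ ≈ 1.609 rad (92.2°) between the endpoints.
Interpolate at f = 0.84 with slerp weights a = sin((1−f)δ)/sin δ ≈ 0.255, b = sin(fδ)/sin δ ≈ 0.977.
p = a·p₁ + b·p₂ ≈ (0.707, 0.500, 0.500); φ = arcsin(p_z) ≈ 29.98°, λ = atan2(p_y, p_x) ≈ 35.27°.

≈ lat 30.0°N, lon 35.3°E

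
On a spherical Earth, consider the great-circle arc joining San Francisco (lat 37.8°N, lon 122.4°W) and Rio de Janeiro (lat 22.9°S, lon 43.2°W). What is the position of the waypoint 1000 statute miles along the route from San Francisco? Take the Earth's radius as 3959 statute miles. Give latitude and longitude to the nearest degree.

≈ lat 31°N, lon 107°W

Convert each endpoint to a unit vector on the sphere (x = cos φ cos λ, y = cos φ sin λ, z = sin φ).
The central angle between the endpoints is δ = arccos(p₁·p₂) ≈ 1.673 rad (95.9°). The total great-circle distance is δ·R ≈ 1.673 × 3959 ≈ 6624 mi, so the target fraction is f = 1000/6624 ≈ 0.151.
Interpolate at f ≈ 0.151 with slerp weights a = sin((1−f)δ)/sin δ ≈ 0.994, b = sin(fδ)/sin δ ≈ 0.251.
p = a·p₁ + b·p₂ ≈ (-0.252, -0.822, 0.511); φ = arcsin(p_z) ≈ 30.76°, λ = atan2(p_y, p_x) ≈ -107.06°.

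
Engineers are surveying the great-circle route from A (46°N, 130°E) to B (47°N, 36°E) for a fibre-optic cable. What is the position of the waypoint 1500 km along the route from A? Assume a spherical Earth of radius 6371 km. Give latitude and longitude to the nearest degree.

≈ (53°N, 112°E)

Write both endpoints as unit vectors p₁, p₂ with components (cos φ cos λ, cos φ sin λ, sin φ).
The central angle between the endpoints is δ = arccos(p₁·p₂) ≈ 1.055 rad (60.5°). The total great-circle distance is δ·R ≈ 1.055 × 6371 ≈ 6723 km, so the target fraction is f = 1500/6723 ≈ 0.223.
Interpolate at f ≈ 0.223 with slerp weights a = sin((1−f)δ)/sin δ ≈ 0.840, b = sin(fδ)/sin δ ≈ 0.268.
p = a·p₁ + b·p₂ ≈ (-0.227, 0.555, 0.800); φ = arcsin(p_z) ≈ 53.18°, λ = atan2(p_y, p_x) ≈ 112.28°.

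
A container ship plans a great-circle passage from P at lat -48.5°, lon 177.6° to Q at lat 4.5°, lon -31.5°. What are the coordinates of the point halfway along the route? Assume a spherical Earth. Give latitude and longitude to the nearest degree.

≈ lat -52°, lon -69°

Convert each endpoint to a unit vector on the sphere (x = cos φ cos λ, y = cos φ sin λ, z = sin φ).
The central angle between the endpoints is δ = arccos(p₁·p₂) ≈ 2.260 rad (129.5°).
Interpolate at f = 1/2 with slerp weights a = sin((1−f)δ)/sin δ ≈ 1.172, b = sin(fδ)/sin δ ≈ 1.172.
p = a·p₁ + b·p₂ ≈ (0.220, -0.578, -0.786); φ = arcsin(p_z) ≈ -51.79°, λ = atan2(p_y, p_x) ≈ -69.13°.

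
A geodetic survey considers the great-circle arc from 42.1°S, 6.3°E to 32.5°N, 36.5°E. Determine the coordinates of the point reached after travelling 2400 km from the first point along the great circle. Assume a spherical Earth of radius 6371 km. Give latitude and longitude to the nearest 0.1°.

≈ 22.2°S, 16.2°E

Convert each endpoint to a unit vector on the sphere (x = cos φ cos λ, y = cos φ sin λ, z = sin φ).
The central angle between the endpoints is δ = arccos(p₁·p₂) ≈ 1.389 rad (79.6°). The total great-circle distance is δ·R ≈ 1.389 × 6371 ≈ 8850 km, so the target fraction is f = 2400/8850 ≈ 0.271.
Interpolate at f ≈ 0.271 with slerp weights a = sin((1−f)δ)/sin δ ≈ 0.862, b = sin(fδ)/sin δ ≈ 0.374.
p = a·p₁ + b·p₂ ≈ (0.890, 0.258, -0.377); φ = arcsin(p_z) ≈ -22.16°, λ = atan2(p_y, p_x) ≈ 16.16°.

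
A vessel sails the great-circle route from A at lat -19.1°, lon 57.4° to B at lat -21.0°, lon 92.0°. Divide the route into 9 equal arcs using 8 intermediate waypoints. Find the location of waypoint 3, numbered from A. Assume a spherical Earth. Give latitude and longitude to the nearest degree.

≈ lat -20°, lon 69°

From cos δ = sin φ₁ sin φ₂ + cos φ₁ cos φ₂ cos Δλ, the central angle is δ ≈ 0.567 rad (32.5°).
Interpolate at f = 3/9 with slerp weights a = sin((1−f)δ)/sin δ ≈ 0.687, b = sin(fδ)/sin δ ≈ 0.350.
p = a·p₁ + b·p₂ ≈ (0.338, 0.873, -0.350); φ = arcsin(p_z) ≈ -20.50°, λ = atan2(p_y, p_x) ≈ 68.82°.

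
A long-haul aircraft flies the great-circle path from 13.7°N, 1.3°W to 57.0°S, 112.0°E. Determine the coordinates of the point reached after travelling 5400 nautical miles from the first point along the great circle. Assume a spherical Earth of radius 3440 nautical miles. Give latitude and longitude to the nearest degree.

Write both endpoints as unit vectors p₁, p₂ with components (cos φ cos λ, cos φ sin λ, sin φ).
The central angle between the endpoints is δ = arccos(p₁·p₂) ≈ 1.991 rad (114.1°). The total great-circle distance is δ·R ≈ 1.991 × 3440 ≈ 6849 nmi, so the target fraction is f = 5400/6849 ≈ 0.788.
Interpolate at f ≈ 0.788 with slerp weights a = sin((1−f)δ)/sin δ ≈ 0.448, b = sin(fδ)/sin δ ≈ 1.095.
p = a·p₁ + b·p₂ ≈ (0.212, 0.543, -0.813); φ = arcsin(p_z) ≈ -54.34°, λ = atan2(p_y, p_x) ≈ 68.73°.

≈ 54°S, 69°E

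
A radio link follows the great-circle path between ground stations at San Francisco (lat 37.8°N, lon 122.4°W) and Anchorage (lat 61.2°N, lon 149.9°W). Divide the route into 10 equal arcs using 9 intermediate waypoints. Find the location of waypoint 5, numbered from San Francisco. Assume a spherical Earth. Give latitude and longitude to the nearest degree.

From cos δ = sin φ₁ sin φ₂ + cos φ₁ cos φ₂ cos Δλ, the central angle is δ ≈ 0.506 rad (29.0°).
Interpolate at f = 5/10 with slerp weights a = sin((1−f)δ)/sin δ ≈ 0.516, b = sin(fδ)/sin δ ≈ 0.516.
p = a·p₁ + b·p₂ ≈ (-0.434, -0.469, 0.769); φ = arcsin(p_z) ≈ 50.27°, λ = atan2(p_y, p_x) ≈ -132.75°.

≈ lat 50°N, lon 133°W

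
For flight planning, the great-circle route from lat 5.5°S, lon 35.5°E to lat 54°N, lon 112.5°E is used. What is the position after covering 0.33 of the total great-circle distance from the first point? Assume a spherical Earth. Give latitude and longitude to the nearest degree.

From cos δ = sin φ₁ sin φ₂ + cos φ₁ cos φ₂ cos Δλ, the central angle is δ ≈ 1.517 rad (86.9°).
Interpolate at f = 0.33 with slerp weights a = sin((1−f)δ)/sin δ ≈ 0.851, b = sin(fδ)/sin δ ≈ 0.481.
p = a·p₁ + b·p₂ ≈ (0.582, 0.753, 0.307); φ = arcsin(p_z) ≈ 17.89°, λ = atan2(p_y, p_x) ≈ 52.31°.

≈ lat 18°N, lon 52°E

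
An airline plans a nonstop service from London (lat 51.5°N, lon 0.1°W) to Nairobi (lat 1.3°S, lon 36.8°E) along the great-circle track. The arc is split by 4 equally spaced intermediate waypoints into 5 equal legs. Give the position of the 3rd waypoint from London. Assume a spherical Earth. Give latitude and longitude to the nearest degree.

Convert each endpoint to a unit vector on the sphere (x = cos φ cos λ, y = cos φ sin λ, z = sin φ).
The central angle between the endpoints is δ = arccos(p₁·p₂) ≈ 1.070 rad (61.3°).
Interpolate at f = 3/5 with slerp weights a = sin((1−f)δ)/sin δ ≈ 0.473, b = sin(fδ)/sin δ ≈ 0.683.
p = a·p₁ + b·p₂ ≈ (0.841, 0.408, 0.355); φ = arcsin(p_z) ≈ 20.78°, λ = atan2(p_y, p_x) ≈ 25.90°.

≈ lat 21°N, lon 26°E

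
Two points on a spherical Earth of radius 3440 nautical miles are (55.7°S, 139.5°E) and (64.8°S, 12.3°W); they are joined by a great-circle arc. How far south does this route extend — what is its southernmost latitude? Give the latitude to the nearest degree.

The great circle lies in the plane with unit normal n̂ = (p₁ × p₂)/|p₁ × p₂|.
Here n̂_z ≈ -0.134; the vertex latitude is φ_max = arccos|n̂_z| ≈ 82.3°.
Check via Clairaut: cos φ_max = |cos φ₁| · sin C = cos(55.7°)·sin(166.2°) ≈ 0.134, again giving ≈ 82.3°.

≈ 82°S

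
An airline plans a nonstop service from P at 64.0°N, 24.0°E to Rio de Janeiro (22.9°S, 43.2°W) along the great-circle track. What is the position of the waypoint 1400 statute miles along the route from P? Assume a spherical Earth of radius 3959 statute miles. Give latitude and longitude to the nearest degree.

From cos δ = sin φ₁ sin φ₂ + cos φ₁ cos φ₂ cos Δλ, the central angle is δ ≈ 1.765 rad (101.1°). The total great-circle distance is δ·R ≈ 1.765 × 3959 ≈ 6989 mi, so the target fraction is f = 1400/6989 ≈ 0.200.
Interpolate at f ≈ 0.200 with slerp weights a = sin((1−f)δ)/sin δ ≈ 1.006, b = sin(fδ)/sin δ ≈ 0.353.
p = a·p₁ + b·p₂ ≈ (0.640, -0.043, 0.767); φ = arcsin(p_z) ≈ 50.10°, λ = atan2(p_y, p_x) ≈ -3.86°.

≈ 50°N, 4°W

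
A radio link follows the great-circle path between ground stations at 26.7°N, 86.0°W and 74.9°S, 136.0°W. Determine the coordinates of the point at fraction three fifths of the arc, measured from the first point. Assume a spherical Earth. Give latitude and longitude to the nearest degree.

≈ 36°S, 99°W

From cos δ = sin φ₁ sin φ₂ + cos φ₁ cos φ₂ cos Δλ, the central angle is δ ≈ 1.859 rad (106.5°).
Interpolate at f = 3/5 with slerp weights a = sin((1−f)δ)/sin δ ≈ 0.706, b = sin(fδ)/sin δ ≈ 0.937.
p = a·p₁ + b·p₂ ≈ (-0.132, -0.799, -0.587); φ = arcsin(p_z) ≈ -35.95°, λ = atan2(p_y, p_x) ≈ -99.35°.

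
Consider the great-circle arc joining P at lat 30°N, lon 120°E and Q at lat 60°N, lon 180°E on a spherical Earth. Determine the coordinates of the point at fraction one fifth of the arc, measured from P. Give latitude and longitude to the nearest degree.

Convert each endpoint to a unit vector on the sphere (x = cos φ cos λ, y = cos φ sin λ, z = sin φ).
The central angle between the endpoints is δ = arccos(p₁·p₂) ≈ 0.864 rad (49.5°).
Interpolate at f = 1/5 with slerp weights a = sin((1−f)δ)/sin δ ≈ 0.838, b = sin(fδ)/sin δ ≈ 0.226.
p = a·p₁ + b·p₂ ≈ (-0.476, 0.629, 0.615); φ = arcsin(p_z) ≈ 37.95°, λ = atan2(p_y, p_x) ≈ 127.13°.

≈ lat 38°N, lon 127°E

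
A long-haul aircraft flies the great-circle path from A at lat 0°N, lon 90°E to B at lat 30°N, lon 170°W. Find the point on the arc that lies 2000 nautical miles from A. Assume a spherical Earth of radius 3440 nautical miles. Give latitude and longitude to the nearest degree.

≈ lat 16°N, lon 120°E

Write both endpoints as unit vectors p₁, p₂ with components (cos φ cos λ, cos φ sin λ, sin φ).
The central angle between the endpoints is δ = arccos(p₁·p₂) ≈ 1.722 rad (98.6°). The total great-circle distance is δ·R ≈ 1.722 × 3440 ≈ 5923 nmi, so the target fraction is f = 2000/5923 ≈ 0.338.
Interpolate at f ≈ 0.338 with slerp weights a = sin((1−f)δ)/sin δ ≈ 0.919, b = sin(fδ)/sin δ ≈ 0.556.
p = a·p₁ + b·p₂ ≈ (-0.474, 0.836, 0.278); φ = arcsin(p_z) ≈ 16.13°, λ = atan2(p_y, p_x) ≈ 119.55°.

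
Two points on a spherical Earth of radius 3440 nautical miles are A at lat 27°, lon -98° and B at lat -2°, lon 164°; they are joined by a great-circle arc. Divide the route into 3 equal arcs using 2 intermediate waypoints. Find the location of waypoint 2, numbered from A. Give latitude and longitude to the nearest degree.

≈ lat 12°, lon -166°

Write both endpoints as unit vectors p₁, p₂ with components (cos φ cos λ, cos φ sin λ, sin φ).
The central angle between the endpoints is δ = arccos(p₁·p₂) ≈ 1.711 rad (98.0°).
Interpolate at f = 2/3 with slerp weights a = sin((1−f)δ)/sin δ ≈ 0.545, b = sin(fδ)/sin δ ≈ 0.918.
p = a·p₁ + b·p₂ ≈ (-0.949, -0.228, 0.216); φ = arcsin(p_z) ≈ 12.45°, λ = atan2(p_y, p_x) ≈ -166.48°.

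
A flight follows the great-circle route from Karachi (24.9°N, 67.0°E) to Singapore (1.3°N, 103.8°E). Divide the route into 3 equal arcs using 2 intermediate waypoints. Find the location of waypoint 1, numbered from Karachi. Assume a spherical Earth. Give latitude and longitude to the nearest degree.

Write both endpoints as unit vectors p₁, p₂ with components (cos φ cos λ, cos φ sin λ, sin φ).
The central angle between the endpoints is δ = arccos(p₁·p₂) ≈ 0.744 rad (42.6°).
Interpolate at f = 1/3 with slerp weights a = sin((1−f)δ)/sin δ ≈ 0.703, b = sin(fδ)/sin δ ≈ 0.362.
p = a·p₁ + b·p₂ ≈ (0.163, 0.939, 0.304); φ = arcsin(p_z) ≈ 17.70°, λ = atan2(p_y, p_x) ≈ 80.17°.

≈ (18°N, 80°E)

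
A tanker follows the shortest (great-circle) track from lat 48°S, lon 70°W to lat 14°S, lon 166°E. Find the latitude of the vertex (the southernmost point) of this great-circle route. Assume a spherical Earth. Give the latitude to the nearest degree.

The great circle lies in the plane with unit normal n̂ = (p₁ × p₂)/|p₁ × p₂|.
Here n̂_z ≈ -0.548; the vertex latitude is φ_max = arccos|n̂_z| ≈ 56.8°.
Check via Clairaut: cos φ_max = |cos φ₁| · sin C = cos(48.0°)·sin(125.1°) ≈ 0.548, again giving ≈ 56.8°.

≈ 57°S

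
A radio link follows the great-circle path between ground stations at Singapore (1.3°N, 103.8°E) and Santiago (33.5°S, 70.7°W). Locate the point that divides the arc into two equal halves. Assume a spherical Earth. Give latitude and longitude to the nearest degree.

≈ 70°S, 79°E

From cos δ = sin φ₁ sin φ₂ + cos φ₁ cos φ₂ cos Δλ, the central angle is δ ≈ 2.572 rad (147.4°).
Interpolate at f = 1/2 with slerp weights a = sin((1−f)δ)/sin δ ≈ 1.781, b = sin(fδ)/sin δ ≈ 1.781.
p = a·p₁ + b·p₂ ≈ (0.066, 0.327, -0.943); φ = arcsin(p_z) ≈ -70.48°, λ = atan2(p_y, p_x) ≈ 78.58°.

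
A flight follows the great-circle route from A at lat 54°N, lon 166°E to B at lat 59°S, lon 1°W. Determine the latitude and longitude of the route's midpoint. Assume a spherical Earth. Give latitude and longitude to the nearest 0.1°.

Write both endpoints as unit vectors p₁, p₂ with components (cos φ cos λ, cos φ sin λ, sin φ).
The central angle between the endpoints is δ = arccos(p₁·p₂) ≈ 2.989 rad (171.3°).
Interpolate at f = 1/2 with slerp weights a = sin((1−f)δ)/sin δ ≈ 6.575, b = sin(fδ)/sin δ ≈ 6.575.
p = a·p₁ + b·p₂ ≈ (-0.364, 0.876, -0.317); φ = arcsin(p_z) ≈ -18.46°, λ = atan2(p_y, p_x) ≈ 112.57°.

≈ lat 18.5°S, lon 112.6°E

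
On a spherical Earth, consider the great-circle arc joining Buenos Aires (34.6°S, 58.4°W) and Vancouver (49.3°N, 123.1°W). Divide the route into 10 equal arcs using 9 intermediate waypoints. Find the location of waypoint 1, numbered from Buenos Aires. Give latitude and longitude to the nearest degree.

≈ 26°S, 65°W

The haversine formula gives a central angle δ ≈ 1.773 rad (101.6°) between the endpoints.
Interpolate at f = 1/10 with slerp weights a = sin((1−f)δ)/sin δ ≈ 1.021, b = sin(fδ)/sin δ ≈ 0.180.
p = a·p₁ + b·p₂ ≈ (0.376, -0.814, -0.443); φ = arcsin(p_z) ≈ -26.29°, λ = atan2(p_y, p_x) ≈ -65.20°.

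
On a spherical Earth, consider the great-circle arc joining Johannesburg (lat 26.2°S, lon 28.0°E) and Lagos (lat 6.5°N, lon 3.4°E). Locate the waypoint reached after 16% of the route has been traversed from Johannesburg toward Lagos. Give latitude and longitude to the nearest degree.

Convert each endpoint to a unit vector on the sphere (x = cos φ cos λ, y = cos φ sin λ, z = sin φ).
The central angle between the endpoints is δ = arccos(p₁·p₂) ≈ 0.707 rad (40.5°).
Interpolate at f = 0.16 with slerp weights a = sin((1−f)δ)/sin δ ≈ 0.861, b = sin(fδ)/sin δ ≈ 0.174.
p = a·p₁ + b·p₂ ≈ (0.855, 0.373, -0.361); φ = arcsin(p_z) ≈ -21.14°, λ = atan2(p_y, p_x) ≈ 23.58°.

≈ lat 21°S, lon 24°E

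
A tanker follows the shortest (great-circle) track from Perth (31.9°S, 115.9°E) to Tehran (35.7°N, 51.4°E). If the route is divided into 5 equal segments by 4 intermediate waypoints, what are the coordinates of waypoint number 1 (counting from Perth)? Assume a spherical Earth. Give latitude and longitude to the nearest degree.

Convert each endpoint to a unit vector on the sphere (x = cos φ cos λ, y = cos φ sin λ, z = sin φ).
The central angle between the endpoints is δ = arccos(p₁·p₂) ≈ 1.582 rad (90.7°).
Interpolate at f = 1/5 with slerp weights a = sin((1−f)δ)/sin δ ≈ 0.954, b = sin(fδ)/sin δ ≈ 0.311.
p = a·p₁ + b·p₂ ≈ (-0.196, 0.926, -0.322); φ = arcsin(p_z) ≈ -18.81°, λ = atan2(p_y, p_x) ≈ 101.95°.

≈ 19°S, 102°E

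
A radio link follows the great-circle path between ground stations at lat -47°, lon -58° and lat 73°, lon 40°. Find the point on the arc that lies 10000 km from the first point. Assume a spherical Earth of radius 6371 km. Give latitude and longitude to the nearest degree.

≈ lat 38°, lon -26°

Write both endpoints as unit vectors p₁, p₂ with components (cos φ cos λ, cos φ sin λ, sin φ).
The central angle between the endpoints is δ = arccos(p₁·p₂) ≈ 2.385 rad (136.6°). The total great-circle distance is δ·R ≈ 2.385 × 6371 ≈ 15195 km, so the target fraction is f = 10000/15195 ≈ 0.658.
Interpolate at f ≈ 0.658 with slerp weights a = sin((1−f)δ)/sin δ ≈ 1.060, b = sin(fδ)/sin δ ≈ 1.457.
p = a·p₁ + b·p₂ ≈ (0.709, -0.340, 0.618); φ = arcsin(p_z) ≈ 38.13°, λ = atan2(p_y, p_x) ≈ -25.57°.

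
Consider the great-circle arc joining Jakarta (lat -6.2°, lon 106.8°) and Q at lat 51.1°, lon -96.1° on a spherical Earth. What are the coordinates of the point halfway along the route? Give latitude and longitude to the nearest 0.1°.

Write both endpoints as unit vectors p₁, p₂ with components (cos φ cos λ, cos φ sin λ, sin φ).
The central angle between the endpoints is δ = arccos(p₁·p₂) ≈ 2.290 rad (131.2°).
Interpolate at f = 1/2 with slerp weights a = sin((1−f)δ)/sin δ ≈ 1.211, b = sin(fδ)/sin δ ≈ 1.211.
p = a·p₁ + b·p₂ ≈ (-0.429, 0.396, 0.812); φ = arcsin(p_z) ≈ 54.27°, λ = atan2(p_y, p_x) ≈ 137.25°.

≈ lat 54.3°, lon 137.2°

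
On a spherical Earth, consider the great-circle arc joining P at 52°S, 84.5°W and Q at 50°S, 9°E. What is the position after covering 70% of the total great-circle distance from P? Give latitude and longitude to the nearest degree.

≈ 59°S, 15°W

From cos δ = sin φ₁ sin φ₂ + cos φ₁ cos φ₂ cos Δλ, the central angle is δ ≈ 0.953 rad (54.6°).
Interpolate at f = 0.70 with slerp weights a = sin((1−f)δ)/sin δ ≈ 0.346, b = sin(fδ)/sin δ ≈ 0.759.
p = a·p₁ + b·p₂ ≈ (0.502, -0.136, -0.854); φ = arcsin(p_z) ≈ -58.65°, λ = atan2(p_y, p_x) ≈ -15.12°.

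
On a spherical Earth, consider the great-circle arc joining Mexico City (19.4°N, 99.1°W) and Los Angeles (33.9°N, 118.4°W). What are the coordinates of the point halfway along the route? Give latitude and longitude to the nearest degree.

≈ 27°N, 108°W

The haversine formula gives a central angle δ ≈ 0.392 rad (22.5°) between the endpoints.
Interpolate at f = 1/2 with slerp weights a = sin((1−f)δ)/sin δ ≈ 0.510, b = sin(fδ)/sin δ ≈ 0.510.
p = a·p₁ + b·p₂ ≈ (-0.277, -0.847, 0.454); φ = arcsin(p_z) ≈ 26.98°, λ = atan2(p_y, p_x) ≈ -108.13°.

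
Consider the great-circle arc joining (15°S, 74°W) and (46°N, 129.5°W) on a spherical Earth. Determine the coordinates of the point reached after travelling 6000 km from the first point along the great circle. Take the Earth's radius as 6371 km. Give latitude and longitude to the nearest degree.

≈ (29°N, 107°W)

Convert each endpoint to a unit vector on the sphere (x = cos φ cos λ, y = cos φ sin λ, z = sin φ).
The central angle between the endpoints is δ = arccos(p₁·p₂) ≈ 1.376 rad (78.8°). The total great-circle distance is δ·R ≈ 1.376 × 6371 ≈ 8765 km, so the target fraction is f = 6000/8765 ≈ 0.685.
Interpolate at f ≈ 0.685 with slerp weights a = sin((1−f)δ)/sin δ ≈ 0.429, b = sin(fδ)/sin δ ≈ 0.824.
p = a·p₁ + b·p₂ ≈ (-0.250, -0.840, 0.482); φ = arcsin(p_z) ≈ 28.82°, λ = atan2(p_y, p_x) ≈ -106.58°.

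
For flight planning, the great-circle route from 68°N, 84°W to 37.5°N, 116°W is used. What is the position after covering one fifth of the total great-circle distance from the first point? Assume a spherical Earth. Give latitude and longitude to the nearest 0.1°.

Convert each endpoint to a unit vector on the sphere (x = cos φ cos λ, y = cos φ sin λ, z = sin φ).
The central angle between the endpoints is δ = arccos(p₁·p₂) ≈ 0.616 rad (35.3°).
Interpolate at f = 1/5 with slerp weights a = sin((1−f)δ)/sin δ ≈ 0.819, b = sin(fδ)/sin δ ≈ 0.213.
p = a·p₁ + b·p₂ ≈ (-0.042, -0.457, 0.889); φ = arcsin(p_z) ≈ 62.70°, λ = atan2(p_y, p_x) ≈ -95.24°.

≈ 62.7°N, 95.2°W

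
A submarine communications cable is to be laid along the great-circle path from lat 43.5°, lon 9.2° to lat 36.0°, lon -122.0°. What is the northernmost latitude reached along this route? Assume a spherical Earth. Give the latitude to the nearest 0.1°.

≈ 63.8°

The great circle lies in the plane with unit normal n̂ = (p₁ × p₂)/|p₁ × p₂|.
Here n̂_z ≈ -0.442; the vertex latitude is φ_max = arccos|n̂_z| ≈ 63.8°.
Check via Clairaut: cos φ_max = |cos φ₁| · sin C = cos(43.5°)·sin(37.5°) ≈ 0.442, again giving ≈ 63.8°.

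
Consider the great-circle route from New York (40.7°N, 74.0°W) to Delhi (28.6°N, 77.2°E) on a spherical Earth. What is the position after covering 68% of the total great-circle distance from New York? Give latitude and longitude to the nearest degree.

Convert each endpoint to a unit vector on the sphere (x = cos φ cos λ, y = cos φ sin λ, z = sin φ).
The central angle between the endpoints is δ = arccos(p₁·p₂) ≈ 1.845 rad (105.7°).
Interpolate at f = 0.68 with slerp weights a = sin((1−f)δ)/sin δ ≈ 0.578, b = sin(fδ)/sin δ ≈ 0.987.
p = a·p₁ + b·p₂ ≈ (0.313, 0.424, 0.850); φ = arcsin(p_z) ≈ 58.20°, λ = atan2(p_y, p_x) ≈ 53.56°.

≈ 58°N, 54°E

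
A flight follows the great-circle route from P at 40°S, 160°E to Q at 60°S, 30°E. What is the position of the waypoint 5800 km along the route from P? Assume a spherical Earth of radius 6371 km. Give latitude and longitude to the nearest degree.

From cos δ = sin φ₁ sin φ₂ + cos φ₁ cos φ₂ cos Δλ, the central angle is δ ≈ 1.255 rad (71.9°). The total great-circle distance is δ·R ≈ 1.255 × 6371 ≈ 7996 km, so the target fraction is f = 5800/7996 ≈ 0.725.
Interpolate at f ≈ 0.725 with slerp weights a = sin((1−f)δ)/sin δ ≈ 0.356, b = sin(fδ)/sin δ ≈ 0.831.
p = a·p₁ + b·p₂ ≈ (0.104, 0.301, -0.948); φ = arcsin(p_z) ≈ -71.44°, λ = atan2(p_y, p_x) ≈ 70.96°.

≈ 71°S, 71°E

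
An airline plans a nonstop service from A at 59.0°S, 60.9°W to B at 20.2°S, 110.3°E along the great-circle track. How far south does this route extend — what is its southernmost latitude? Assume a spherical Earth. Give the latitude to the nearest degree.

The great circle lies in the plane with unit normal n̂ = (p₁ × p₂)/|p₁ × p₂|.
Here n̂_z ≈ +0.075; the vertex latitude is φ_max = arccos|n̂_z| ≈ 85.7°.
Check via Clairaut: cos φ_max = |cos φ₁| · sin C = cos(59.0°)·sin(171.6°) ≈ 0.075, again giving ≈ 85.7°.

≈ 86°S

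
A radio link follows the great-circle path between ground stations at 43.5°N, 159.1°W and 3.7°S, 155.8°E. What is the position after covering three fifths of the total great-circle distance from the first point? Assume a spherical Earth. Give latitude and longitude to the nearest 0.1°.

≈ 16.4°N, 170.6°E

Write both endpoints as unit vectors p₁, p₂ with components (cos φ cos λ, cos φ sin λ, sin φ).
The central angle between the endpoints is δ = arccos(p₁·p₂) ≈ 1.085 rad (62.2°).
Interpolate at f = 3/5 with slerp weights a = sin((1−f)δ)/sin δ ≈ 0.476, b = sin(fδ)/sin δ ≈ 0.685.
p = a·p₁ + b·p₂ ≈ (-0.946, 0.157, 0.283); φ = arcsin(p_z) ≈ 16.45°, λ = atan2(p_y, p_x) ≈ 170.56°.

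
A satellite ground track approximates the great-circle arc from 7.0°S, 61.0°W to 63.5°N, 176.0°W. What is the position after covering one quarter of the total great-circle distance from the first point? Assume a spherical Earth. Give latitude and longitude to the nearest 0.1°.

Convert each endpoint to a unit vector on the sphere (x = cos φ cos λ, y = cos φ sin λ, z = sin φ).
The central angle between the endpoints is δ = arccos(p₁·p₂) ≈ 1.872 rad (107.2°).
Interpolate at f = 1/4 with slerp weights a = sin((1−f)δ)/sin δ ≈ 1.032, b = sin(fδ)/sin δ ≈ 0.472.
p = a·p₁ + b·p₂ ≈ (0.287, -0.911, 0.297); φ = arcsin(p_z) ≈ 17.26°, λ = atan2(p_y, p_x) ≈ -72.53°.

≈ 17.3°N, 72.5°W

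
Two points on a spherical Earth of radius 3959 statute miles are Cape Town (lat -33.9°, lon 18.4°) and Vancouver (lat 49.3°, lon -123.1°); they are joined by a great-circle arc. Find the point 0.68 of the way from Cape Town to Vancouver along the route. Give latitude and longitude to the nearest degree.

≈ lat 39°, lon -56°

From cos δ = sin φ₁ sin φ₂ + cos φ₁ cos φ₂ cos Δλ, the central angle is δ ≈ 2.580 rad (147.8°).
Interpolate at f = 0.68 with slerp weights a = sin((1−f)δ)/sin δ ≈ 1.380, b = sin(fδ)/sin δ ≈ 1.846.
p = a·p₁ + b·p₂ ≈ (0.430, -0.647, 0.630); φ = arcsin(p_z) ≈ 39.05°, λ = atan2(p_y, p_x) ≈ -56.42°.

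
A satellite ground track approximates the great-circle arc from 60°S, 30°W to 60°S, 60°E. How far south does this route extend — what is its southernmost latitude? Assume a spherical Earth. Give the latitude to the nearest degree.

≈ 68°S

The great circle lies in the plane with unit normal n̂ = (p₁ × p₂)/|p₁ × p₂|.
Here n̂_z ≈ +0.378; the vertex latitude is φ_max = arccos|n̂_z| ≈ 67.8°.
Check via Clairaut: cos φ_max = |cos φ₁| · sin C = cos(60.0°)·sin(130.9°) ≈ 0.378, again giving ≈ 67.8°.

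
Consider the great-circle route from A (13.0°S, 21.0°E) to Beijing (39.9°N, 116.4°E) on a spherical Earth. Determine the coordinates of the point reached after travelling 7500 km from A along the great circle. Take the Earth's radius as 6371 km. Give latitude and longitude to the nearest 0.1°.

≈ (28.3°N, 76.1°E)

Write both endpoints as unit vectors p₁, p₂ with components (cos φ cos λ, cos φ sin λ, sin φ).
The central angle between the endpoints is δ = arccos(p₁·p₂) ≈ 1.787 rad (102.4°). The total great-circle distance is δ·R ≈ 1.787 × 6371 ≈ 11386 km, so the target fraction is f = 7500/11386 ≈ 0.659.
Interpolate at f ≈ 0.659 with slerp weights a = sin((1−f)δ)/sin δ ≈ 0.586, b = sin(fδ)/sin δ ≈ 0.946.
p = a·p₁ + b·p₂ ≈ (0.211, 0.855, 0.475); φ = arcsin(p_z) ≈ 28.33°, λ = atan2(p_y, p_x) ≈ 76.13°.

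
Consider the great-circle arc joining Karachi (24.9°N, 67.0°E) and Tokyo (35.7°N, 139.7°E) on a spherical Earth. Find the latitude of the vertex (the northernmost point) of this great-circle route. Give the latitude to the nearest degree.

The great circle lies in the plane with unit normal n̂ = (p₁ × p₂)/|p₁ × p₂|.
Here n̂_z ≈ +0.794; the vertex latitude is φ_max = arccos|n̂_z| ≈ 37.4°.
Check via Clairaut: cos φ_max = |cos φ₁| · sin C = cos(24.9°)·sin(61.1°) ≈ 0.794, again giving ≈ 37.4°.

≈ 37°N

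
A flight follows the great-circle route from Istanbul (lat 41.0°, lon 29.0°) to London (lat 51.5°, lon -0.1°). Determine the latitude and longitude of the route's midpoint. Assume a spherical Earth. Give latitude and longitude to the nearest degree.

≈ lat 47°, lon 16°

From cos δ = sin φ₁ sin φ₂ + cos φ₁ cos φ₂ cos Δλ, the central angle is δ ≈ 0.393 rad (22.5°).
Interpolate at f = 1/2 with slerp weights a = sin((1−f)δ)/sin δ ≈ 0.510, b = sin(fδ)/sin δ ≈ 0.510.
p = a·p₁ + b·p₂ ≈ (0.654, 0.186, 0.733); φ = arcsin(p_z) ≈ 47.17°, λ = atan2(p_y, p_x) ≈ 15.88°.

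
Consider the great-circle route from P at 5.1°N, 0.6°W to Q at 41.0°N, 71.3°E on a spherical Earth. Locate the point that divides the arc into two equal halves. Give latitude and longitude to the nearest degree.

≈ 28°N, 30°E

Write both endpoints as unit vectors p₁, p₂ with components (cos φ cos λ, cos φ sin λ, sin φ).
The central angle between the endpoints is δ = arccos(p₁·p₂) ≈ 1.275 rad (73.0°).
Interpolate at f = 1/2 with slerp weights a = sin((1−f)δ)/sin δ ≈ 0.622, b = sin(fδ)/sin δ ≈ 0.622.
p = a·p₁ + b·p₂ ≈ (0.770, 0.438, 0.463); φ = arcsin(p_z) ≈ 27.61°, λ = atan2(p_y, p_x) ≈ 29.64°.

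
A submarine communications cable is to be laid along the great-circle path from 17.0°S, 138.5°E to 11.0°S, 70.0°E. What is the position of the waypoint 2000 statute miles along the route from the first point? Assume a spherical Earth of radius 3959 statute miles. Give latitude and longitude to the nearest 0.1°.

Write both endpoints as unit vectors p₁, p₂ with components (cos φ cos λ, cos φ sin λ, sin φ).
The central angle between the endpoints is δ = arccos(p₁·p₂) ≈ 1.159 rad (66.4°). The total great-circle distance is δ·R ≈ 1.159 × 3959 ≈ 4590 mi, so the target fraction is f = 2000/4590 ≈ 0.436.
Interpolate at f ≈ 0.436 with slerp weights a = sin((1−f)δ)/sin δ ≈ 0.664, b = sin(fδ)/sin δ ≈ 0.528.
p = a·p₁ + b·p₂ ≈ (-0.298, 0.908, -0.295); φ = arcsin(p_z) ≈ -17.15°, λ = atan2(p_y, p_x) ≈ 108.19°.

≈ 17.2°S, 108.2°E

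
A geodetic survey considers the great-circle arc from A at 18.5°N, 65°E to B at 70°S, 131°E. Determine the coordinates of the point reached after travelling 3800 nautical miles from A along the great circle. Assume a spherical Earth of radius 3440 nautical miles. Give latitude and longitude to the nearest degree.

≈ 41°S, 87°E

From cos δ = sin φ₁ sin φ₂ + cos φ₁ cos φ₂ cos Δλ, the central angle is δ ≈ 1.738 rad (99.6°). The total great-circle distance is δ·R ≈ 1.738 × 3440 ≈ 5978 nmi, so the target fraction is f = 3800/5978 ≈ 0.636.
Interpolate at f ≈ 0.636 with slerp weights a = sin((1−f)δ)/sin δ ≈ 0.600, b = sin(fδ)/sin δ ≈ 0.906.
p = a·p₁ + b·p₂ ≈ (0.037, 0.750, -0.661); φ = arcsin(p_z) ≈ -41.37°, λ = atan2(p_y, p_x) ≈ 87.16°.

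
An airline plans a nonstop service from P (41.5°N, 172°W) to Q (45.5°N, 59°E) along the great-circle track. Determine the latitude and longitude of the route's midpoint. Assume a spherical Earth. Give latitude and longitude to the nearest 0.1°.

≈ (65.5°N, 127.5°E)

From cos δ = sin φ₁ sin φ₂ + cos φ₁ cos φ₂ cos Δλ, the central angle is δ ≈ 1.428 rad (81.8°).
Interpolate at f = 1/2 with slerp weights a = sin((1−f)δ)/sin δ ≈ 0.662, b = sin(fδ)/sin δ ≈ 0.662.
p = a·p₁ + b·p₂ ≈ (-0.252, 0.329, 0.910); φ = arcsin(p_z) ≈ 65.55°, λ = atan2(p_y, p_x) ≈ 127.47°.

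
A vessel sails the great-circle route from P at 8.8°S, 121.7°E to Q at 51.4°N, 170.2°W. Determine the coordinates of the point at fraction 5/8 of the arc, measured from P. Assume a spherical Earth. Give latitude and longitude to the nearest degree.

The haversine formula gives a central angle δ ≈ 1.460 rad (83.7°) between the endpoints.
Interpolate at f = 5/8 with slerp weights a = sin((1−f)δ)/sin δ ≈ 0.524, b = sin(fδ)/sin δ ≈ 0.796.
p = a·p₁ + b·p₂ ≈ (-0.761, 0.356, 0.542); φ = arcsin(p_z) ≈ 32.82°, λ = atan2(p_y, p_x) ≈ 154.95°.

≈ 33°N, 155°E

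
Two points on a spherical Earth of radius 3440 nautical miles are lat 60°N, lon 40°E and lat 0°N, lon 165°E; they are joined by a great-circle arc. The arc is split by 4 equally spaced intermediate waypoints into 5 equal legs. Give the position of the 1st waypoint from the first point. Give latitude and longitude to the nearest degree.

≈ lat 64°N, lon 86°E

From cos δ = sin φ₁ sin φ₂ + cos φ₁ cos φ₂ cos Δλ, the central angle is δ ≈ 1.862 rad (106.7°).
Interpolate at f = 1/5 with slerp weights a = sin((1−f)δ)/sin δ ≈ 1.040, b = sin(fδ)/sin δ ≈ 0.380.
p = a·p₁ + b·p₂ ≈ (0.032, 0.433, 0.901); φ = arcsin(p_z) ≈ 64.29°, λ = atan2(p_y, p_x) ≈ 85.81°.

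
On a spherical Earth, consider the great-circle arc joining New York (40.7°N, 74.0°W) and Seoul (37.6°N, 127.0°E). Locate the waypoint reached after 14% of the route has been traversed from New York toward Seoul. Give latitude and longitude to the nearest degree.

Write both endpoints as unit vectors p₁, p₂ with components (cos φ cos λ, cos φ sin λ, sin φ).
The central angle between the endpoints is δ = arccos(p₁·p₂) ≈ 1.734 rad (99.4°).
Interpolate at f = 0.14 with slerp weights a = sin((1−f)δ)/sin δ ≈ 1.010, b = sin(fδ)/sin δ ≈ 0.244.
p = a·p₁ + b·p₂ ≈ (0.095, -0.582, 0.808); φ = arcsin(p_z) ≈ 53.86°, λ = atan2(p_y, p_x) ≈ -80.74°.

≈ 54°N, 81°W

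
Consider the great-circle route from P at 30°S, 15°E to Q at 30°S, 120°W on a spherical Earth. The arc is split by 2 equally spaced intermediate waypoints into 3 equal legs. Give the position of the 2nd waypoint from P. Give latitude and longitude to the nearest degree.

Convert each endpoint to a unit vector on the sphere (x = cos φ cos λ, y = cos φ sin λ, z = sin φ).
The central angle between the endpoints is δ = arccos(p₁·p₂) ≈ 1.855 rad (106.3°).
Interpolate at f = 2/3 with slerp weights a = sin((1−f)δ)/sin δ ≈ 0.604, b = sin(fδ)/sin δ ≈ 0.984.
p = a·p₁ + b·p₂ ≈ (0.079, -0.603, -0.794); φ = arcsin(p_z) ≈ -52.56°, λ = atan2(p_y, p_x) ≈ -82.53°.

≈ 53°S, 83°W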